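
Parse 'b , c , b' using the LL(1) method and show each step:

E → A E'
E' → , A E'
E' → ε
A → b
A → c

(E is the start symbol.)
LL(1) parsing maintains a stack (initially the start symbol over $) and the input. At each step: if the stack top is a terminal, match it against the current input token; if it is a non-terminal N, replace it with the RHS of M[N, lookahead] (the unique production whose predict set contains the lookahead).

Stack is shown with the top on the left.

Stack     Input        Action
-----------------------------
E $       b , c , b $  output E → A E'
A E' $    b , c , b $  output A → b
b E' $    b , c , b $  match 'b'
E' $      , c , b $    output E' → , A E'
, A E' $  , c , b $    match ','
A E' $    c , b $      output A → c
c E' $    c , b $      match 'c'
E' $      , b $        output E' → , A E'
, A E' $  , b $        match ','
A E' $    b $          output A → b
b E' $    b $          match 'b'
E' $      $            output E' → ε
$         $            accept

The string is accepted.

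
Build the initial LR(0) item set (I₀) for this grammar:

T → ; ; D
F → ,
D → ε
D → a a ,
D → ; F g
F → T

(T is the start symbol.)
{ [T → . ; ; D], [T' → . T] }

First, augment the grammar with T' → T
I₀ = CLOSURE({ [T' → . T] }):
  [T' → . T] has the dot before T: add [T → . ; ; D]
No further items can be added.

I₀ = { [T → . ; ; D], [T' → . T] }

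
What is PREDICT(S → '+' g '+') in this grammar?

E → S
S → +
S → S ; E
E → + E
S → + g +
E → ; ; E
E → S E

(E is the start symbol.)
{ '+' }

PREDICT(S → '+' g '+') = (FIRST(RHS) \ {ε}) ∪ (FOLLOW(S) if ε ∈ FIRST(RHS), i.e. RHS ⇒* ε)
FIRST('+' g '+') = { '+' }
ε ∉ FIRST('+' g '+'), so FOLLOW(S) is not added.
PREDICT(S → '+' g '+') = { '+' }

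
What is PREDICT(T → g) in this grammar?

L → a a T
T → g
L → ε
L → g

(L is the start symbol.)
{ 'g' }

PREDICT(T → g) = (FIRST(RHS) \ {ε}) ∪ (FOLLOW(T) if ε ∈ FIRST(RHS), i.e. RHS ⇒* ε)
FIRST(g) = { 'g' }
ε ∉ FIRST(g), so FOLLOW(T) is not added.
PREDICT(T → g) = { 'g' }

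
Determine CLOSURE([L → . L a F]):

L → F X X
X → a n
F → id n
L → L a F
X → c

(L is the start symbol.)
{ [F → . id n], [L → . F X X], [L → . L a F] }

Start with: [L → . L a F]
  [L → . L a F] has the dot before L: add [L → . F X X]
  [L → . F X X] has the dot before F: add [F → . id n]
No further items can be added.

CLOSURE = { [F → . id n], [L → . F X X], [L → . L a F] }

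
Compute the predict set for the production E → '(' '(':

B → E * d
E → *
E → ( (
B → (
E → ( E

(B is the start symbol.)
PREDICT(E → '(' '(') = (FIRST(RHS) \ {ε}) ∪ (FOLLOW(E) if ε ∈ FIRST(RHS), i.e. RHS ⇒* ε)
FIRST('(' '(') = { '(' }
ε ∉ FIRST('(' '('), so FOLLOW(E) is not added.
PREDICT(E → '(' '(') = { '(' }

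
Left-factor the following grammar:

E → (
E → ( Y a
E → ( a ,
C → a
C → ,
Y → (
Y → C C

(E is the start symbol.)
E → ( E'
E' → ε
E' → Y a
E' → a ,
C → a
C → ,
Y → (
Y → C C

Left-factoring transforms A → αβ₁ | αβ₂ into A → αA' and A' → β₁ | β₂
(α is the longest common prefix among the alternatives). Repeat until
no nonterminal has two alternatives with a common prefix.

Round 1: E has alternatives sharing prefix '('. Introduce E': E → ( E'
  Add: E' → ε
  Add: E' → Y a
  Add: E' → a ,

No remaining common prefixes — done.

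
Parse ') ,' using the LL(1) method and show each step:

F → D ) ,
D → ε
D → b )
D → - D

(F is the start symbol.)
Stack is shown with the top on the left.

Stack    Input  Action
----------------------
F $      ) , $  output F → D ) ,
D ) , $  ) , $  output D → ε
) , $    ) , $  match ')'
, $      , $    match ','
$        $      accept

The string is accepted.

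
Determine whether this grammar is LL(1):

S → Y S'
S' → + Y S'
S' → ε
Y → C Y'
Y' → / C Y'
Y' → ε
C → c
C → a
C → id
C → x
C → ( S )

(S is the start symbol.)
Yes, the grammar is LL(1).

A grammar is LL(1) if for each non-terminal N with multiple productions, the predict sets of those productions are pairwise disjoint, where PREDICT(N → α) = (FIRST(α) \ {ε}) ∪ (FOLLOW(N) if α ⇒* ε).

Relevant sets:
  FOLLOW(S') = { $, ')' }
  FOLLOW(Y') = { $, ')', '+' }

For S':
  PREDICT(S' → '+' Y S') = { '+' }
  PREDICT(S' → ε) = { $, ')' }
For Y':
  PREDICT(Y' → '/' C Y') = { '/' }
  PREDICT(Y' → ε) = { $, ')', '+' }
For C:
  PREDICT(C → c) = { 'c' }
  PREDICT(C → a) = { 'a' }
  PREDICT(C → id) = { 'id' }
  PREDICT(C → x) = { 'x' }
  PREDICT(C → '(' S ')') = { '(' }
S, Y have a single production, so nothing to check there.

All predict sets are disjoint. The grammar IS LL(1).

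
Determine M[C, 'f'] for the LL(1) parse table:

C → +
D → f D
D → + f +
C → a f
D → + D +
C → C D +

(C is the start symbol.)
To find M[C, 'f'], we find productions for C where 'f' is in the predict set (PREDICT(N → α) = (FIRST(α) \ {ε}) ∪ (FOLLOW(N) if α ⇒* ε)).

Relevant sets:
  FIRST(C) = { '+', 'a' }

C → +: PREDICT = { '+' }
C → a f: PREDICT = { 'a' }
C → C D +: PREDICT = { '+', 'a' }

M[C, 'f'] is empty (no production applies)

Answer: Empty (error entry)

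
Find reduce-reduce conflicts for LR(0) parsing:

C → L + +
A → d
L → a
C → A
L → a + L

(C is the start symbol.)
A reduce-reduce conflict occurs when an LR(0) state has two complete items [A → α .] and [B → β .] — both call for a reduction, and with no lookahead the parser cannot choose between them.

Augment with C' → C and build the canonical LR(0) collection (I0 = CLOSURE({[C' → . C]}), then GOTO on every symbol after a dot until no new states appear). It has 10 states:
  I0: { [A → . d], [C → . A], [C → . L + +], [C' → . C], [L → . a + L], [L → . a] }  — shift
  I1: { [C → A .] }  — reduce
  I2: { [C' → C .] }  — accept
  I3: { [C → L . + +] }  — shift
  I4: { [L → a . + L], [L → a .] }  — shift, reduce
  I5: { [A → d .] }  — reduce
  I6: { [L → . a + L], [L → . a], [L → a + . L] }  — shift
  I7: { [L → a + L .] }  — reduce
  I8: { [C → L + . +] }  — shift
  I9: { [C → L + + .] }  — reduce

No state contains more than one complete item.

Answer: No reduce-reduce conflicts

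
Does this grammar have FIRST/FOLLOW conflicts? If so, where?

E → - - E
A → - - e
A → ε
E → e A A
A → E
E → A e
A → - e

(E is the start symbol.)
Yes. A → '-' '-' e with FOLLOW(A) on { '-' }; A → E with FOLLOW(A) on { '-', 'e' }; A → '-' e with FOLLOW(A) on { '-' }

A FIRST/FOLLOW conflict occurs when a non-terminal N has a nullable alternative N → β (β ⇒* ε) and another alternative N → α with FIRST(α) ∩ FOLLOW(N) ≠ ∅: on such a lookahead the parser cannot decide between expanding α and letting N vanish via β.

Nullable non-terminals: A.
FIRST sets used below: FIRST(E) = { '-', 'e' }

A: nullable alternative(s) A → ε; FOLLOW(A) = { $, '-', 'e' }
  A → - - e: FIRST \ {ε} = { '-' } — overlaps FOLLOW(A) on { '-' }: CONFLICT
  A → ε: FIRST \ {ε} = { } — this is the only nullable alternative, skip
  A → E: FIRST \ {ε} = { '-', 'e' } — overlaps FOLLOW(A) on { '-', 'e' }: CONFLICT
  A → - e: FIRST \ {ε} = { '-' } — overlaps FOLLOW(A) on { '-' }: CONFLICT

E has no nullable alternative, so no FIRST/FOLLOW check is needed there.

So the grammar has 3 FIRST/FOLLOW conflicts (marked CONFLICT above).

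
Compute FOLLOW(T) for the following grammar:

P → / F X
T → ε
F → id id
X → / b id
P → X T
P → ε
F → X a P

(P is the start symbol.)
{ $, '/' }

In P → X T: T is at the end, add FOLLOW(P)

The FOLLOW sets referred to above (computed the same way, to a fixed point):
  FOLLOW(P) = { $, '/' }

Taking the union: FOLLOW(T) = { $, '/' }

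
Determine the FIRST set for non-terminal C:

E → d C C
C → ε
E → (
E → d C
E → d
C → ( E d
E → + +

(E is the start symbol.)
{ '(', ε }

To compute FIRST(C), examine every production with C on the left-hand side, reading each right-hand side left to right until a non-nullable symbol is reached.

From C → ε:
  - ε-production, so ε ∈ FIRST(C)
From C → ( E d:
  - '(' is a terminal: add '(' and stop

Collecting: FIRST(C) = { '(', ε }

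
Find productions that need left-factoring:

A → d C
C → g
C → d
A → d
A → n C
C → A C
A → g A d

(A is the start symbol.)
Yes, A has productions with common prefix 'd'

Left-factoring is needed when two productions for the same non-terminal
share a common prefix on the right-hand side.

Productions for A:
  A → d C
  A → d
  A → n C
  A → g A d
Productions for C:
  C → g
  C → d
  C → A C

Found common prefix 'd' in productions for A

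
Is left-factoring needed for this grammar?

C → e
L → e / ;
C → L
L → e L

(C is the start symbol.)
Yes, L has productions with common prefix 'e'

Left-factoring is needed when two productions for the same non-terminal
share a common prefix on the right-hand side.

Productions for C:
  C → e
  C → L
Productions for L:
  L → e / ;
  L → e L

Found common prefix 'e' in productions for L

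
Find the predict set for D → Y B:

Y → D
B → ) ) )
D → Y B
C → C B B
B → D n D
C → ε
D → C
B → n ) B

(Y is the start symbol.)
{ ')', 'n' }

PREDICT(D → Y B) = (FIRST(RHS) \ {ε}) ∪ (FOLLOW(D) if ε ∈ FIRST(RHS), i.e. RHS ⇒* ε)
FIRST(Y) = { ')', 'n', ε }
FIRST(B) = { ')', 'n' }
FIRST(Y B) = { ')', 'n' }
ε ∉ FIRST(Y B), so FOLLOW(D) is not added.
PREDICT(D → Y B) = { ')', 'n' }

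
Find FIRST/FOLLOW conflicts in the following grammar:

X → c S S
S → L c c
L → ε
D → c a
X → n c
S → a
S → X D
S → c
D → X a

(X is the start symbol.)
A FIRST/FOLLOW conflict occurs when a non-terminal N has a nullable alternative N → β (β ⇒* ε) and another alternative N → α with FIRST(α) ∩ FOLLOW(N) ≠ ∅: on such a lookahead the parser cannot decide between expanding α and letting N vanish via β.

Nullable non-terminals: L.
L has a nullable alternative but only one production, so nothing to check.

D, S, X have no nullable alternative, so no FIRST/FOLLOW check is needed there.

No FIRST/FOLLOW conflicts found.

Answer: No FIRST/FOLLOW conflicts.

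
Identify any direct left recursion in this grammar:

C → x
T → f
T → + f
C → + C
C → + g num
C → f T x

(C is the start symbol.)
Direct left recursion occurs when N → N α for some non-terminal N (the right-hand side begins with the left-hand side itself).

C → x: starts with x
T → f: starts with f
T → + f: starts with '+'
C → + C: starts with '+'
C → + g num: starts with '+'
C → f T x: starts with f

No direct left recursion found.

Answer: No direct left recursion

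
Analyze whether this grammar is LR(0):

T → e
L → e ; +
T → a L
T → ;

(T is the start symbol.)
Yes, the grammar is LR(0)

Augment with T' → T and build the canonical LR(0) collection (I0 = CLOSURE({[T' → . T]}), then GOTO on every symbol after a dot until no new states appear). It has 9 states:
  I0: { [T → . ;], [T → . a L], [T → . e], [T' → . T] }  — shift
  I1: { [T → ; .] }  — reduce
  I2: { [T' → T .] }  — accept
  I3: { [L → . e ; +], [T → a . L] }  — shift
  I4: { [T → e .] }  — reduce
  I5: { [T → a L .] }  — reduce
  I6: { [L → e . ; +] }  — shift
  I7: { [L → e ; . +] }  — shift
  I8: { [L → e ; + .] }  — reduce

Every state is either a pure shift/goto state or contains exactly one complete item and nothing to shift — no conflicts. The grammar is LR(0).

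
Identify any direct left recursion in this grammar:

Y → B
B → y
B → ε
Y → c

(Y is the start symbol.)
No direct left recursion

Direct left recursion occurs when N → N α for some non-terminal N (the right-hand side begins with the left-hand side itself).

Y → B: starts with B
B → y: starts with y
B → ε: starts with ε
Y → c: starts with c

No direct left recursion found.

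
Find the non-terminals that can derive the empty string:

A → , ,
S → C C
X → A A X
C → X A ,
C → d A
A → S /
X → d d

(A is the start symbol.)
A non-terminal is nullable if it can derive ε (the empty string): either it has an ε-production, or it has a production whose right-hand side consists entirely of nullable non-terminals.

There are no ε-productions, so no non-terminal can derive ε.
No non-terminals are nullable.

Answer: None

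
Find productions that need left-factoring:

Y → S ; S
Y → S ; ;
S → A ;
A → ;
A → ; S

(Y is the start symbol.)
Left-factoring is needed when two productions for the same non-terminal
share a common prefix on the right-hand side.

Productions for Y:
  Y → S ; S
  Y → S ; ;
Productions for A:
  A → ;
  A → ; S

Found common prefix 'S ;' in productions for Y
Found common prefix ';' in productions for A

Answer: Yes, Y has productions with common prefix 'S ;'; A has productions with common prefix ';'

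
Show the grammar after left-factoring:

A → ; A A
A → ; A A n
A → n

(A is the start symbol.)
A → ; A A A'
A' → ε
A' → n
A → n

Left-factoring transforms A → αβ₁ | αβ₂ into A → αA' and A' → β₁ | β₂
(α is the longest common prefix among the alternatives). Repeat until
no nonterminal has two alternatives with a common prefix.

Round 1: A has alternatives sharing prefix '; A A'. Introduce A': A → ; A A A'
  Add: A' → ε
  Add: A' → n

No remaining common prefixes — done.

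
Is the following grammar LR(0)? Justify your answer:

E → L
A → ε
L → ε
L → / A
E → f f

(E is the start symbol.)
No. Shift-reduce conflict between [L → .] and [E → . f f]

A grammar is LR(0) if no state in the canonical LR(0) collection has:
  - both a shift item (dot before a terminal) and a complete item (shift-reduce conflict), or
  - two or more complete items (reduce-reduce conflict; the accept item [E' → E .] counts as a complete item here).

Augment with E' → E and build the canonical LR(0) collection (I0 = CLOSURE({[E' → . E]}), then GOTO on every symbol after a dot until no new states appear). It has 7 states:
  I0: { [E → . L], [E → . f f], [E' → . E], [L → . / A], [L → .] }  — shift, reduce
  I1: { [A → .], [L → / . A] }  — reduce
  I2: { [E' → E .] }  — accept
  I3: { [E → L .] }  — reduce
  I4: { [E → f . f] }  — shift
  I5: { [E → f f .] }  — reduce
  I6: { [L → / A .] }  — reduce

Conflict in state I0:
  Shift-reduce conflict between [L → .] and [E → . f f]
So the grammar is NOT LR(0).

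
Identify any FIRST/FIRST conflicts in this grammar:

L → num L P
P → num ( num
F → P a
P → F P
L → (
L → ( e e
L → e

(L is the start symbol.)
FIRST sets of the non-terminals at (or reachable through a nullable prefix from) the front of some alternative:
  FIRST(F) = { 'num' }

Productions for L:
  L → num L P: FIRST = { 'num' }
  L → (: FIRST = { '(' }
  L → ( e e: FIRST = { '(' }
  L → e: FIRST = { 'e' }
Productions for P:
  P → num ( num: FIRST = { 'num' }
  P → F P: FIRST = { 'num' }
F has only one production, so no FIRST/FIRST conflict is possible there.

Conflict for L: L → ( and L → ( e e
  Overlap: { '(' }
Conflict for P: P → num ( num and P → F P
  Overlap: { 'num' }

Answer: Yes. L → '(' / L → '(' e e on { '(' }; P → num '(' num / P → F P on { 'num' }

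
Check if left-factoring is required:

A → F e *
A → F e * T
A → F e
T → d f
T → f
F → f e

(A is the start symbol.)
Left-factoring is needed when two productions for the same non-terminal
share a common prefix on the right-hand side.

Productions for A:
  A → F e *
  A → F e * T
  A → F e
Productions for T:
  T → d f
  T → f

Found common prefix 'F e' in productions for A

Answer: Yes, A has productions with common prefix 'F e'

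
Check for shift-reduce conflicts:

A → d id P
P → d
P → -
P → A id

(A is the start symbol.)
A shift-reduce conflict occurs when an LR(0) state has both:
  - a complete (reduce) item [A → α .] (dot at the end), and
  - a shift item [B → β . c γ] (dot before a terminal).

Augment with A' → A and build the canonical LR(0) collection (I0 = CLOSURE({[A' → . A]}), then GOTO on every symbol after a dot until no new states appear). It has 9 states:
  I0: { [A → . d id P], [A' → . A] }  — shift
  I1: { [A' → A .] }  — accept
  I2: { [A → d . id P] }  — shift
  I3: { [A → . d id P], [A → d id . P], [P → . -], [P → . A id], [P → . d] }  — shift
  I4: { [P → - .] }  — reduce
  I5: { [P → A . id] }  — shift
  I6: { [A → d id P .] }  — reduce
  I7: { [A → d . id P], [P → d .] }  — shift, reduce
  I8: { [P → A id .] }  — reduce

I7 contains reduce item [P → d .] and shift item [A → d . id P] — shift-reduce conflict.

Answer: Yes — I7: [P → d .] vs [A → d . id P]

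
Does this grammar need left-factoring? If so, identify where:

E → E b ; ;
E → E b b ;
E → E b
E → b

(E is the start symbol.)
Left-factoring is needed when two productions for the same non-terminal
share a common prefix on the right-hand side.

Productions for E:
  E → E b ; ;
  E → E b b ;
  E → E b
  E → b

Found common prefix 'E b' in productions for E

Answer: Yes, E has productions with common prefix 'E b'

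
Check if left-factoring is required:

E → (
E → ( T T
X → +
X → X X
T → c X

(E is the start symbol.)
Yes, E has productions with common prefix '('

Left-factoring is needed when two productions for the same non-terminal
share a common prefix on the right-hand side.

Productions for E:
  E → (
  E → ( T T
Productions for X:
  X → +
  X → X X

Found common prefix '(' in productions for E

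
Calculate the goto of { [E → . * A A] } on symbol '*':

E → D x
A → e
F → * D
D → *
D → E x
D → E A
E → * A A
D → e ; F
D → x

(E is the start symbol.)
GOTO(I, '*') = CLOSURE({ [A → αX.β] : [A → α.Xβ] ∈ I, X = '*' })

Items with dot before '*', with the dot advanced:
  [E → . * A A] → [E → * . A A]
Closure of the advanced items:
  [E → * . A A] has the dot before A: add [A → . e]

GOTO = { [A → . e], [E → * . A A] }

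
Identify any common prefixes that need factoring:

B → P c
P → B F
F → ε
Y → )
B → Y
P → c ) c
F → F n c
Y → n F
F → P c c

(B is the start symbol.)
No, left-factoring is not needed

Left-factoring is needed when two productions for the same non-terminal
share a common prefix on the right-hand side.

Productions for B:
  B → P c
  B → Y
Productions for P:
  P → B F
  P → c ) c
Productions for F:
  F → ε
  F → F n c
  F → P c c
Productions for Y:
  Y → )
  Y → n F

No common prefixes found.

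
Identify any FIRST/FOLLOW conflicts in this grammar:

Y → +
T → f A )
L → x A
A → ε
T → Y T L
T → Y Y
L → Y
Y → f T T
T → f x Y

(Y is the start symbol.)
No FIRST/FOLLOW conflicts.

A FIRST/FOLLOW conflict occurs when a non-terminal N has a nullable alternative N → β (β ⇒* ε) and another alternative N → α with FIRST(α) ∩ FOLLOW(N) ≠ ∅: on such a lookahead the parser cannot decide between expanding α and letting N vanish via β.

Nullable non-terminals: A.
A has a nullable alternative but only one production, so nothing to check.

L, T, Y have no nullable alternative, so no FIRST/FOLLOW check is needed there.

No FIRST/FOLLOW conflicts found.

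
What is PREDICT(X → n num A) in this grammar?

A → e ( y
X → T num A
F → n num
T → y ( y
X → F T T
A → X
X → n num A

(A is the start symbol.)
{ 'n' }

PREDICT(X → n num A) = (FIRST(RHS) \ {ε}) ∪ (FOLLOW(X) if ε ∈ FIRST(RHS), i.e. RHS ⇒* ε)
FIRST(n num A) = { 'n' }
ε ∉ FIRST(n num A), so FOLLOW(X) is not added.
PREDICT(X → n num A) = { 'n' }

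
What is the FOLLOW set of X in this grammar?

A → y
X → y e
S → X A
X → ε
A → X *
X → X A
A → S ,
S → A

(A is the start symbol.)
To compute FOLLOW(X), find every occurrence of X on a right-hand side N → α X β: add FIRST(β) \ {ε}, and if β is empty or nullable also add FOLLOW(N). Iterate to a fixed point.

In S → X A: X is followed by A, add FIRST(A) \ {ε} = { '*', 'y' }
In A → X *: X is followed by '*', add FIRST('*') \ {ε} = { '*' }
In X → X A: X is followed by A, add FIRST(A) \ {ε} = { '*', 'y' }

Taking the union: FOLLOW(X) = { '*', 'y' }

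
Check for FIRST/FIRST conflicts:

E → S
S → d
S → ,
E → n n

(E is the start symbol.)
No FIRST/FIRST conflicts.

FIRST sets of the non-terminals at (or reachable through a nullable prefix from) the front of some alternative:
  FIRST(S) = { ',', 'd' }

Productions for E:
  E → S: FIRST = { ',', 'd' }
  E → n n: FIRST = { 'n' }
Productions for S:
  S → d: FIRST = { 'd' }
  S → ,: FIRST = { ',' }

All alternatives of each non-terminal have pairwise disjoint FIRST sets.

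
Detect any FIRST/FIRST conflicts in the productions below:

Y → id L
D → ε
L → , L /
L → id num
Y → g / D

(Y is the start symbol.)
No FIRST/FIRST conflicts.

A FIRST/FIRST conflict occurs when two productions N → α and N → β for the same non-terminal have FIRST(α) ∩ FIRST(β) ≠ ∅ (with ε ∈ FIRST of a nullable right-hand side, so two nullable alternatives also conflict).

Productions for Y:
  Y → id L: FIRST = { 'id' }
  Y → g / D: FIRST = { 'g' }
Productions for L:
  L → , L /: FIRST = { ',' }
  L → id num: FIRST = { 'id' }
D has only one production, so no FIRST/FIRST conflict is possible there.

All alternatives of each non-terminal have pairwise disjoint FIRST sets.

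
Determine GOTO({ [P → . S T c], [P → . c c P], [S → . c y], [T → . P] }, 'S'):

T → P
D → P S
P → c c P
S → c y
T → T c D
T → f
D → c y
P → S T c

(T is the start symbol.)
{ [P → . S T c], [P → . c c P], [P → S . T c], [S → . c y], [T → . P], [T → . T c D], [T → . f] }

GOTO(I, 'S') = CLOSURE({ [A → αX.β] : [A → α.Xβ] ∈ I, X = 'S' })

Items with dot before 'S', with the dot advanced:
  [P → . S T c] → [P → S . T c]
Closure of the advanced items:
  [P → S . T c] has the dot before T: add [T → . P], [T → . T c D], [T → . f]
  [T → . P] has the dot before P: add [P → . c c P], [P → . S T c]
  [P → . S T c] has the dot before S: add [S → . c y]

GOTO = { [P → . S T c], [P → . c c P], [P → S . T c], [S → . c y], [T → . P], [T → . T c D], [T → . f] }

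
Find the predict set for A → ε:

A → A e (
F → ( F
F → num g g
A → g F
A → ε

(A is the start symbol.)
PREDICT(A → ε) = (FIRST(RHS) \ {ε}) ∪ (FOLLOW(A) if ε ∈ FIRST(RHS), i.e. RHS ⇒* ε)
The right-hand side is ε (FIRST(ε) = { ε }), so the predict set is FOLLOW(A) = { $, 'e' }
PREDICT(A → ε) = { $, 'e' }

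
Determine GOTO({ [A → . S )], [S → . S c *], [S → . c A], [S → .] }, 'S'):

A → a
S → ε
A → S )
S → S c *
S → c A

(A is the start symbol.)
{ [A → S . )], [S → S . c *] }

GOTO(I, 'S') = CLOSURE({ [A → αX.β] : [A → α.Xβ] ∈ I, X = 'S' })

Items with dot before 'S', with the dot advanced:
  [A → . S )] → [A → S . )]
  [S → . S c *] → [S → S . c *]
Closure adds nothing (no advanced item has the dot before a non-terminal).

GOTO = { [A → S . )], [S → S . c *] }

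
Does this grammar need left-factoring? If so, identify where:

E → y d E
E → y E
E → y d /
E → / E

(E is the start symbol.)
Left-factoring is needed when two productions for the same non-terminal
share a common prefix on the right-hand side.

Productions for E:
  E → y d E
  E → y E
  E → y d /
  E → / E

Found common prefix 'y' in productions for E

Answer: Yes, E has productions with common prefix 'y'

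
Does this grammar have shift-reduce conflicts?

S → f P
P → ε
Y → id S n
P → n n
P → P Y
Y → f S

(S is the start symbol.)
Yes — I2: [P → .] vs [P → . n n]; I3: [S → f P .] vs [Y → . f S]

A shift-reduce conflict occurs when an LR(0) state has both:
  - a complete (reduce) item [A → α .] (dot at the end), and
  - a shift item [B → β . c γ] (dot before a terminal).

Augment with S' → S and build the canonical LR(0) collection (I0 = CLOSURE({[S' → . S]}), then GOTO on every symbol after a dot until no new states appear). It has 12 states:
  I0: { [S → . f P], [S' → . S] }  — shift
  I1: { [S' → S .] }  — accept
  I2: { [P → . P Y], [P → . n n], [P → .], [S → f . P] }  — shift, reduce
  I3: { [P → P . Y], [S → f P .], [Y → . f S], [Y → . id S n] }  — shift, reduce
  I4: { [P → n . n] }  — shift
  I5: { [P → n n .] }  — reduce
  I6: { [P → P Y .] }  — reduce
  I7: { [S → . f P], [Y → f . S] }  — shift
  I8: { [S → . f P], [Y → id . S n] }  — shift
  I9: { [Y → id S . n] }  — shift
  I10: { [Y → id S n .] }  — reduce
  I11: { [Y → f S .] }  — reduce

I2 contains reduce item [P → .] and shift item [P → . n n] — shift-reduce conflict.
I3 contains reduce item [S → f P .] and shift items [Y → . f S], [Y → . id S n] — shift-reduce conflict.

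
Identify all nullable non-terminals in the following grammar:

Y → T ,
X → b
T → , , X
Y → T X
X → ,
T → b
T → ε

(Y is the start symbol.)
{ 'T' }

A non-terminal is nullable if it can derive ε (the empty string): either it has an ε-production, or it has a production whose right-hand side consists entirely of nullable non-terminals.

ε-productions: T → ε
So T is immediately nullable.
No further non-terminal can be added: every production for the remaining non-terminals contains a terminal or a non-nullable non-terminal.
Nullable = { 'T' }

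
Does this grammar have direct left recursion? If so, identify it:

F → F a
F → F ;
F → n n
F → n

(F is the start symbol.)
Direct left recursion occurs when N → N α for some non-terminal N (the right-hand side begins with the left-hand side itself).

F → F a: LEFT RECURSIVE (starts with F)
F → F ;: LEFT RECURSIVE (starts with F)
F → n n: starts with n
F → n: starts with n

The grammar has direct left recursion on: F.

Answer: Yes, F is left-recursive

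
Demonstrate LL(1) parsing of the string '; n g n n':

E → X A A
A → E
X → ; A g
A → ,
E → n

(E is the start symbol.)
Stack is shown with the top on the left.

Stack        Input        Action
--------------------------------
E $          ; n g n n $  output E → X A A
X A A $      ; n g n n $  output X → ; A g
; A g A A $  ; n g n n $  match ';'
A g A A $    n g n n $    output A → E
E g A A $    n g n n $    output E → n
n g A A $    n g n n $    match 'n'
g A A $      g n n $      match 'g'
A A $        n n $        output A → E
E A $        n n $        output E → n
n A $        n n $        match 'n'
A $          n $          output A → E
E $          n $          output E → n
n $          n $          match 'n'
$            $            accept

The string is accepted.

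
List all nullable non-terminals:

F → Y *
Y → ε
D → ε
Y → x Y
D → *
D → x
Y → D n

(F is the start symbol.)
A non-terminal is nullable if it can derive ε (the empty string): either it has an ε-production, or it has a production whose right-hand side consists entirely of nullable non-terminals.

ε-productions: Y → ε, D → ε
So Y, D are immediately nullable.
No further non-terminal can be added: every production for the remaining non-terminals contains a terminal or a non-nullable non-terminal.
Nullable = { 'D', 'Y' }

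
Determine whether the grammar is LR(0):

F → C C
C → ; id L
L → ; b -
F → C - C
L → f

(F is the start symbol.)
Augment with F' → F and build the canonical LR(0) collection (I0 = CLOSURE({[F' → . F]}), then GOTO on every symbol after a dot until no new states appear). It has 13 states:
  I0: { [C → . ; id L], [F → . C - C], [F → . C C], [F' → . F] }  — shift
  I1: { [C → ; . id L] }  — shift
  I2: { [C → . ; id L], [F → C . - C], [F → C . C] }  — shift
  I3: { [F' → F .] }  — accept
  I4: { [C → . ; id L], [F → C - . C] }  — shift
  I5: { [F → C C .] }  — reduce
  I6: { [F → C - C .] }  — reduce
  I7: { [C → ; id . L], [L → . ; b -], [L → . f] }  — shift
  I8: { [L → ; . b -] }  — shift
  I9: { [C → ; id L .] }  — reduce
  I10: { [L → f .] }  — reduce
  I11: { [L → ; b . -] }  — shift
  I12: { [L → ; b - .] }  — reduce

Every state is either a pure shift/goto state or contains exactly one complete item and nothing to shift — no conflicts. The grammar is LR(0).

Answer: Yes, the grammar is LR(0)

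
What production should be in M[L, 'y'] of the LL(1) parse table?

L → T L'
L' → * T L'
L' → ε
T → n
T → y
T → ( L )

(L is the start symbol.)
To find M[L, 'y'], we find productions for L where 'y' is in the predict set (PREDICT(N → α) = (FIRST(α) \ {ε}) ∪ (FOLLOW(N) if α ⇒* ε)).

Relevant sets:
  FIRST(T) = { '(', 'n', 'y' }

L → T L': PREDICT = { '(', 'n', 'y' }
  'y' is in predict set, so this production goes in M[L, 'y']

M[L, 'y'] = L → T L'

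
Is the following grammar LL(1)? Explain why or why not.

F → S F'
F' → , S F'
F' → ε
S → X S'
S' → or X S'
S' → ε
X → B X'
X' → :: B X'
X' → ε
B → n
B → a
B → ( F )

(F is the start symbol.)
A grammar is LL(1) if for each non-terminal N with multiple productions, the predict sets of those productions are pairwise disjoint, where PREDICT(N → α) = (FIRST(α) \ {ε}) ∪ (FOLLOW(N) if α ⇒* ε).

Relevant sets:
  FOLLOW(F') = { $, ')' }
  FOLLOW(S') = { $, ')', ',' }
  FOLLOW(X') = { $, ')', ',', 'or' }

For F':
  PREDICT(F' → ',' S F') = { ',' }
  PREDICT(F' → ε) = { $, ')' }
For S':
  PREDICT(S' → or X S') = { 'or' }
  PREDICT(S' → ε) = { $, ')', ',' }
For X':
  PREDICT(X' → :: B X') = { '::' }
  PREDICT(X' → ε) = { $, ')', ',', 'or' }
For B:
  PREDICT(B → n) = { 'n' }
  PREDICT(B → a) = { 'a' }
  PREDICT(B → '(' F ')') = { '(' }
F, S, X have a single production, so nothing to check there.

All predict sets are disjoint. The grammar IS LL(1).

Answer: Yes, the grammar is LL(1).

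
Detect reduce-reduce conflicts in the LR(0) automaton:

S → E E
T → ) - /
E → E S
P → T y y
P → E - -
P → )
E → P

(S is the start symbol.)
No reduce-reduce conflicts

Augment with S' → S and build the canonical LR(0) collection (I0 = CLOSURE({[S' → . S]}), then GOTO on every symbol after a dot until no new states appear). It has 14 states:
  I0: { [E → . E S], [E → . P], [P → . )], [P → . E - -], [P → . T y y], [S → . E E], [S' → . S], [T → . ) - /] }  — shift
  I1: { [P → ) .], [T → ) . - /] }  — shift, reduce
  I2: { [E → . E S], [E → . P], [E → E . S], [P → . )], [P → . E - -], [P → . T y y], [P → E . - -], [S → . E E], [S → E . E], [T → . ) - /] }  — shift
  I3: { [E → P .] }  — reduce
  I4: { [S' → S .] }  — accept
  I5: { [P → T . y y] }  — shift
  I6: { [P → T y . y] }  — shift
  I7: { [P → T y y .] }  — reduce
  I8: { [P → E - . -] }  — shift
  I9: { [E → . E S], [E → . P], [E → E . S], [P → . )], [P → . E - -], [P → . T y y], [P → E . - -], [S → . E E], [S → E . E], [S → E E .], [T → . ) - /] }  — shift, reduce
  I10: { [E → E S .] }  — reduce
  I11: { [P → E - - .] }  — reduce
  I12: { [T → ) - . /] }  — shift
  I13: { [T → ) - / .] }  — reduce

No state contains more than one complete item.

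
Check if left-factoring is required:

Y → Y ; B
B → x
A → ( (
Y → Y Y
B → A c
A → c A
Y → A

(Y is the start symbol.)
Left-factoring is needed when two productions for the same non-terminal
share a common prefix on the right-hand side.

Productions for Y:
  Y → Y ; B
  Y → Y Y
  Y → A
Productions for B:
  B → x
  B → A c
Productions for A:
  A → ( (
  A → c A

Found common prefix 'Y' in productions for Y

Answer: Yes, Y has productions with common prefix 'Y'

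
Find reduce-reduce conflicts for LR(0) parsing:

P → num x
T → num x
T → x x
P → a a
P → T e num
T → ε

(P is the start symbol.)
Yes — I7: [P → num x .] vs [T → num x .]

Augment with P' → P and build the canonical LR(0) collection (I0 = CLOSURE({[P' → . P]}), then GOTO on every symbol after a dot until no new states appear). It has 11 states:
  I0: { [P → . T e num], [P → . a a], [P → . num x], [P' → . P], [T → . num x], [T → . x x], [T → .] }  — shift, reduce
  I1: { [P' → P .] }  — accept
  I2: { [P → T . e num] }  — shift
  I3: { [P → a . a] }  — shift
  I4: { [P → num . x], [T → num . x] }  — shift
  I5: { [T → x . x] }  — shift
  I6: { [T → x x .] }  — reduce
  I7: { [P → num x .], [T → num x .] }  — 2 reduces
  I8: { [P → a a .] }  — reduce
  I9: { [P → T e . num] }  — shift
  I10: { [P → T e num .] }  — reduce

I7 contains complete items [P → num x .], [T → num x .] — reduce-reduce conflict.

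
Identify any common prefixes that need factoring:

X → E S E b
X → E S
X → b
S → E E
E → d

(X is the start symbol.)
Left-factoring is needed when two productions for the same non-terminal
share a common prefix on the right-hand side.

Productions for X:
  X → E S E b
  X → E S
  X → b

Found common prefix 'E S' in productions for X

Answer: Yes, X has productions with common prefix 'E S'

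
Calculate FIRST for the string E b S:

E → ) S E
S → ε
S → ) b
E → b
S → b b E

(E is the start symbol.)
{ ')', 'b' }

FIRST sets of the non-terminals involved (from the grammar, by fixed-point iteration):
  FIRST(E) = { ')', 'b' }

To compute FIRST(E b S), process the symbols left to right:
Symbol E is a non-terminal. Add FIRST(E) \ {ε} = { ')', 'b' }
E is not nullable (ε ∉ FIRST(E)), so stop here.
FIRST(E b S) = { ')', 'b' }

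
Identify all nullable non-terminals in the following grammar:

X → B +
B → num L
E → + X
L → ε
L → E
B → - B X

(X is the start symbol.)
{ 'L' }

A non-terminal is nullable if it can derive ε (the empty string): either it has an ε-production, or it has a production whose right-hand side consists entirely of nullable non-terminals.

ε-productions: L → ε
So L is immediately nullable.
No further non-terminal can be added: every production for the remaining non-terminals contains a terminal or a non-nullable non-terminal.
Nullable = { 'L' }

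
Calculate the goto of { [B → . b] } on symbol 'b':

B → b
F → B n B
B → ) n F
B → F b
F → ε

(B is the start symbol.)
{ [B → b .] }

GOTO(I, 'b') = CLOSURE({ [A → αX.β] : [A → α.Xβ] ∈ I, X = 'b' })

Items with dot before 'b', with the dot advanced:
  [B → . b] → [B → b .]
Closure adds nothing (no advanced item has the dot before a non-terminal).

GOTO = { [B → b .] }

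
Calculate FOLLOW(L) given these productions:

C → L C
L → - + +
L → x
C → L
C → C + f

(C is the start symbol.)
To compute FOLLOW(L), find every occurrence of L on a right-hand side N → α L β: add FIRST(β) \ {ε}, and if β is empty or nullable also add FOLLOW(N). Iterate to a fixed point.

In C → L C: L is followed by C, add FIRST(C) \ {ε} = { '-', 'x' }
In C → L: L is at the end, add FOLLOW(C)

The FOLLOW sets referred to above (computed the same way, to a fixed point):
  FOLLOW(C) = { $, '+' }

Taking the union: FOLLOW(L) = { $, '+', '-', 'x' }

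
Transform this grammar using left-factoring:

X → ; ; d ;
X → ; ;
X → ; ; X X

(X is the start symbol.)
Left-factoring transforms A → αβ₁ | αβ₂ into A → αA' and A' → β₁ | β₂
(α is the longest common prefix among the alternatives). Repeat until
no nonterminal has two alternatives with a common prefix.

Round 1: X has alternatives sharing prefix '; ;'. Introduce X': X → ; ; X'
  Add: X' → d ;
  Add: X' → ε
  Add: X' → X X

No remaining common prefixes — done.

Resulting grammar:
X → ; ; X'
X' → d ;
X' → ε
X' → X X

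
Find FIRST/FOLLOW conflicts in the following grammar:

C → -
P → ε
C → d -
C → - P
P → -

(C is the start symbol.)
Nullable non-terminals: P.

P: nullable alternative(s) P → ε; FOLLOW(P) = { $ }
  P → ε: FIRST \ {ε} = { } — this is the only nullable alternative, skip
  P → -: FIRST \ {ε} = { '-' } — disjoint from FOLLOW(P)

C has no nullable alternative, so no FIRST/FOLLOW check is needed there.

No FIRST/FOLLOW conflicts found.

Answer: No FIRST/FOLLOW conflicts.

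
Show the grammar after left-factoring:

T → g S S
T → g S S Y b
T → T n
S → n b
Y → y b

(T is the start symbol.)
Left-factoring transforms A → αβ₁ | αβ₂ into A → αA' and A' → β₁ | β₂
(α is the longest common prefix among the alternatives). Repeat until
no nonterminal has two alternatives with a common prefix.

Round 1: T has alternatives sharing prefix 'g S S'. Introduce T': T → g S S T'
  Add: T' → ε
  Add: T' → Y b

No remaining common prefixes — done.

Resulting grammar:
T → g S S T'
T' → ε
T' → Y b
T → T n
S → n b
Y → y b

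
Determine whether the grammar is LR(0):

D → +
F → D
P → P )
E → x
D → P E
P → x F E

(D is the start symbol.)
Yes, the grammar is LR(0)

Augment with D' → D and build the canonical LR(0) collection (I0 = CLOSURE({[D' → . D]}), then GOTO on every symbol after a dot until no new states appear). It has 11 states:
  I0: { [D → . +], [D → . P E], [D' → . D], [P → . P )], [P → . x F E] }  — shift
  I1: { [D → + .] }  — reduce
  I2: { [D' → D .] }  — accept
  I3: { [D → P . E], [E → . x], [P → P . )] }  — shift
  I4: { [D → . +], [D → . P E], [F → . D], [P → . P )], [P → . x F E], [P → x . F E] }  — shift
  I5: { [F → D .] }  — reduce
  I6: { [E → . x], [P → x F . E] }  — shift
  I7: { [P → x F E .] }  — reduce
  I8: { [E → x .] }  — reduce
  I9: { [P → P ) .] }  — reduce
  I10: { [D → P E .] }  — reduce

Every state is either a pure shift/goto state or contains exactly one complete item and nothing to shift — no conflicts. The grammar is LR(0).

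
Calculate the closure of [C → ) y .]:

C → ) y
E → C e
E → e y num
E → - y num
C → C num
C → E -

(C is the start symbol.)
{ [C → ) y .] }

To compute CLOSURE, for each item [A → α.Bβ] where B is a non-terminal, add [B → .γ] for all productions B → γ; repeat for the newly added items until nothing changes.

Start with: [C → ) y .]
The dot is at the end, so nothing is added.

CLOSURE = { [C → ) y .] }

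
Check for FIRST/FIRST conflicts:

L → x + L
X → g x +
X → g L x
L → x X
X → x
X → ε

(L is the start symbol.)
A FIRST/FIRST conflict occurs when two productions N → α and N → β for the same non-terminal have FIRST(α) ∩ FIRST(β) ≠ ∅ (with ε ∈ FIRST of a nullable right-hand side, so two nullable alternatives also conflict).

Productions for L:
  L → x + L: FIRST = { 'x' }
  L → x X: FIRST = { 'x' }
Productions for X:
  X → g x +: FIRST = { 'g' }
  X → g L x: FIRST = { 'g' }
  X → x: FIRST = { 'x' }
  X → ε: FIRST = { ε }

Conflict for L: L → x + L and L → x X
  Overlap: { 'x' }
Conflict for X: X → g x + and X → g L x
  Overlap: { 'g' }

Answer: Yes. L → x '+' L / L → x X on { 'x' }; X → g x '+' / X → g L x on { 'g' }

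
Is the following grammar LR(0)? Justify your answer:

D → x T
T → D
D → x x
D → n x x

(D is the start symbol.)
No. Shift-reduce conflict between [D → x x .] and [D → . n x x]

A grammar is LR(0) if no state in the canonical LR(0) collection has:
  - both a shift item (dot before a terminal) and a complete item (shift-reduce conflict), or
  - two or more complete items (reduce-reduce conflict; the accept item [D' → D .] counts as a complete item here).

Augment with D' → D and build the canonical LR(0) collection (I0 = CLOSURE({[D' → . D]}), then GOTO on every symbol after a dot until no new states appear). It has 9 states:
  I0: { [D → . n x x], [D → . x T], [D → . x x], [D' → . D] }  — shift
  I1: { [D' → D .] }  — accept
  I2: { [D → n . x x] }  — shift
  I3: { [D → . n x x], [D → . x T], [D → . x x], [D → x . T], [D → x . x], [T → . D] }  — shift
  I4: { [T → D .] }  — reduce
  I5: { [D → x T .] }  — reduce
  I6: { [D → . n x x], [D → . x T], [D → . x x], [D → x . T], [D → x . x], [D → x x .], [T → . D] }  — shift, reduce
  I7: { [D → n x . x] }  — shift
  I8: { [D → n x x .] }  — reduce

Conflict in state I6:
  Shift-reduce conflict between [D → x x .] and [D → . n x x]
So the grammar is NOT LR(0).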